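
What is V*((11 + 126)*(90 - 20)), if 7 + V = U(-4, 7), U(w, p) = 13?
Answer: 57540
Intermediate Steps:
V = 6 (V = -7 + 13 = 6)
V*((11 + 126)*(90 - 20)) = 6*((11 + 126)*(90 - 20)) = 6*(137*70) = 6*9590 = 57540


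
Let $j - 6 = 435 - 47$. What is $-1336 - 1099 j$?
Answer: $-434342$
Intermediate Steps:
$j = 394$ ($j = 6 + \left(435 - 47\right) = 6 + 388 = 394$)
$-1336 - 1099 j = -1336 - 433006 = -434342$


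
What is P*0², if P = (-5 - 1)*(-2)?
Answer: 0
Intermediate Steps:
P = 12 (P = -6*(-2) = 12)
P*0² = 12*0² = 12*0 = 0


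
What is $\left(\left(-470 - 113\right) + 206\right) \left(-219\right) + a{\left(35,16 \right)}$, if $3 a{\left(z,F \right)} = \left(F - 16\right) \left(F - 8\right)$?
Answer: $82563$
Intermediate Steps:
$a{\left(z,F \right)} = \frac{\left(-16 + F\right) \left(-8 + F\right)}{3}$ ($a{\left(z,F \right)} = \frac{\left(F - 16\right) \left(F - 8\right)}{3} = \frac{\left(-16 + F\right) \left(-8 + F\right)}{3}$)
$\left(\left(-470 - 113\right) + 206\right) \left(-219\right) + a{\left(35,16 \right)} = \left(\left(-470 - 113\right) + 206\right) \left(-219\right) + \left(\frac{128}{3} - 128 + \frac{16^{2}}{3}\right) = \left(-583 + 206\right) \left(-219\right) + \left(\frac{128}{3} - 128 + \frac{1}{3} \cdot 256\right) = \left(-377\right) \left(-219\right) + \left(\frac{128}{3} - 128 + \frac{256}{3}\right) = 82563 + 0 = 82563$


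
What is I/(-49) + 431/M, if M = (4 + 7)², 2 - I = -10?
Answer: 19667/5929 ≈ 3.3171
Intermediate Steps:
I = 12 (I = 2 - 1*(-10) = 2 + 10 = 12)
M = 121 (M = 11² = 121)
I/(-49) + 431/M = 12/(-49) + 431/121 = 12*(-1/49) + 431*(1/121) = -12/49 + 431/121 = 19667/5929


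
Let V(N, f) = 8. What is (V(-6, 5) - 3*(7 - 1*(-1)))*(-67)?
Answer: 1072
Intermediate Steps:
(V(-6, 5) - 3*(7 - 1*(-1)))*(-67) = (8 - 3*(7 - 1*(-1)))*(-67) = (8 - 3*(7 + 1))*(-67) = (8 - 3*8)*(-67) = (8 - 24)*(-67) = -16*(-67) = 1072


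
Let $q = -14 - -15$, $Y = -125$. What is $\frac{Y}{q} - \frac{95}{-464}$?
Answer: $- \frac{57905}{464} \approx -124.8$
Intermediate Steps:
$q = 1$ ($q = -14 + \left(-53 + 68\right) = -14 + 15 = 1$)
$\frac{Y}{q} - \frac{95}{-464} = - \frac{125}{1} - \frac{95}{-464} = \left(-125\right) 1 - - \frac{95}{464} = -125 + \frac{95}{464} = - \frac{57905}{464}$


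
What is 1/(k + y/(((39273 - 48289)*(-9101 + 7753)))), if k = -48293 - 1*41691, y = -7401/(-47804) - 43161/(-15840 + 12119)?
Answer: -308837240249216/27790410226286765749 ≈ -1.1113e-5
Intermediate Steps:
y = 2090807565/177878684 (y = -7401*(-1/47804) - 43161/(-3721) = 7401/47804 - 43161*(-1/3721) = 7401/47804 + 43161/3721 = 2090807565/177878684 ≈ 11.754)
k = -89984 (k = -48293 - 41691 = -89984)
1/(k + y/(((39273 - 48289)*(-9101 + 7753)))) = 1/(-89984 + 2090807565/(177878684*(((39273 - 48289)*(-9101 + 7753))))) = 1/(-89984 + 2090807565/(177878684*((-9016*(-1348))))) = 1/(-89984 + (2090807565/177878684)/12153568) = 1/(-89984 + (2090807565/177878684)*(1/12153568)) = 1/(-89984 + 298686795/308837240249216) = 1/(-27790410226286765749/308837240249216) = -308837240249216/27790410226286765749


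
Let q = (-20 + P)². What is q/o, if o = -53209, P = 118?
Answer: -9604/53209 ≈ -0.18050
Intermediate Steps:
q = 9604 (q = (-20 + 118)² = 98² = 9604)
q/o = 9604/(-53209) = 9604*(-1/53209) = -9604/53209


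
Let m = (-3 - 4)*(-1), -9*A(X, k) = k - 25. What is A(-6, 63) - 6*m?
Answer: -416/9 ≈ -46.222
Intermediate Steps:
A(X, k) = 25/9 - k/9 (A(X, k) = -(k - 25)/9 = -(-25 + k)/9 = 25/9 - k/9)
m = 7 (m = -7*(-1) = 7)
A(-6, 63) - 6*m = (25/9 - ⅑*63) - 6*7 = (25/9 - 7) - 42 = -38/9 - 42 = -416/9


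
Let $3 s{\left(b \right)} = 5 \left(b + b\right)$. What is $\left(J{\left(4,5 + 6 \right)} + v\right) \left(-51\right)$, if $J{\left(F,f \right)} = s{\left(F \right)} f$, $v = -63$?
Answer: $-4267$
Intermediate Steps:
$s{\left(b \right)} = \frac{10 b}{3}$ ($s{\left(b \right)} = \frac{5 \left(b + b\right)}{3} = \frac{5 \cdot 2 b}{3} = \frac{10 b}{3}$)
$J{\left(F,f \right)} = \frac{10 F f}{3}$ ($J{\left(F,f \right)} = \frac{10 F}{3} f = \frac{10 F f}{3}$)
$\left(J{\left(4,5 + 6 \right)} + v\right) \left(-51\right) = \left(\frac{10}{3} \cdot 4 \left(5 + 6\right) - 63\right) \left(-51\right) = \left(\frac{10}{3} \cdot 4 \cdot 11 - 63\right) \left(-51\right) = \left(\frac{440}{3} - 63\right) \left(-51\right) = \frac{251}{3} \left(-51\right) = -4267$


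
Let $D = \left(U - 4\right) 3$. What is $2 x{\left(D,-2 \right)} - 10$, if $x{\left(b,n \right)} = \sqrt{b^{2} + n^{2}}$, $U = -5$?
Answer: $-10 + 2 \sqrt{733} \approx 44.148$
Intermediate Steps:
$D = -27$ ($D = \left(-5 - 4\right) 3 = \left(-9\right) 3 = -27$)
$2 x{\left(D,-2 \right)} - 10 = 2 \sqrt{\left(-27\right)^{2} + \left(-2\right)^{2}} - 10 = 2 \sqrt{729 + 4} - 10 = 2 \sqrt{733} - 10 = -10 + 2 \sqrt{733}$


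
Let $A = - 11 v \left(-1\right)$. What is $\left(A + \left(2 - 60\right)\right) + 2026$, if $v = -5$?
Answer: $1913$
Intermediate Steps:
$A = -55$ ($A = \left(-11\right) \left(-5\right) \left(-1\right) = 55 \left(-1\right) = -55$)
$\left(A + \left(2 - 60\right)\right) + 2026 = \left(-55 + \left(2 - 60\right)\right) + 2026 = \left(-55 - 58\right) + 2026 = -113 + 2026 = 1913$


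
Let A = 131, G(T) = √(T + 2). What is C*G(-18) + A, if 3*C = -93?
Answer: 131 - 124*I ≈ 131.0 - 124.0*I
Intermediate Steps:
G(T) = √(2 + T)
C = -31 (C = (⅓)*(-93) = -31)
C*G(-18) + A = -31*√(2 - 18) + 131 = -124*I + 131 = 131 - 124*I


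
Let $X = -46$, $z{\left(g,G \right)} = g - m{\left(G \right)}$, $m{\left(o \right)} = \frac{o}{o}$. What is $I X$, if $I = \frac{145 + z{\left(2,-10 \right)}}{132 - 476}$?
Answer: $\frac{1679}{86} \approx 19.523$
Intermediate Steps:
$m{\left(o \right)} = 1$
$z{\left(g,G \right)} = -1 + g$ ($z{\left(g,G \right)} = g - 1 = -1 + g$)
$I = - \frac{73}{172}$ ($I = \frac{145 + \left(-1 + 2\right)}{132 - 476} = \frac{145 + 1}{-344} = 146 \left(- \frac{1}{344}\right) = - \frac{73}{172} \approx -0.42442$)
$I X = \left(- \frac{73}{172}\right) \left(-46\right) = \frac{1679}{86}$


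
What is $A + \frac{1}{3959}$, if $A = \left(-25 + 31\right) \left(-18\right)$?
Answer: $- \frac{427571}{3959} \approx -108.0$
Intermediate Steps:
$A = -108$ ($A = 6 \left(-18\right) = -108$)
$A + \frac{1}{3959} = -108 + \frac{1}{3959} = - \frac{427571}{3959}$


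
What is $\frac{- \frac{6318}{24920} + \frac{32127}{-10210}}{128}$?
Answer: $- \frac{43255581}{1628372480} \approx -0.026564$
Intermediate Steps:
$\frac{- \frac{6318}{24920} + \frac{32127}{-10210}}{128} = \left(\left(-6318\right) \frac{1}{24920} + 32127 \left(- \frac{1}{10210}\right)\right) \frac{1}{128} = \left(- \frac{3159}{12460} - \frac{32127}{10210}\right) \frac{1}{128} = \left(- \frac{43255581}{12721660}\right) \frac{1}{128} = - \frac{43255581}{1628372480}$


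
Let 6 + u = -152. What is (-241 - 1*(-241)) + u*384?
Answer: -60672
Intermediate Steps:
u = -158 (u = -6 - 152 = -158)
(-241 - 1*(-241)) + u*384 = (-241 - 1*(-241)) - 158*384 = (-241 + 241) - 60672 = 0 - 60672 = -60672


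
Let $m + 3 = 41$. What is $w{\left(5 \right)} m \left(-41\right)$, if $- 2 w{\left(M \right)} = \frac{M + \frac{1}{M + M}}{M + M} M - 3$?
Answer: $- \frac{7011}{20} \approx -350.55$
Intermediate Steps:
$m = 38$ ($m = -3 + 41 = 38$)
$w{\left(M \right)} = \frac{3}{2} - \frac{M}{4} - \frac{1}{8 M}$ ($w{\left(M \right)} = - \frac{\frac{M + \frac{1}{M + M}}{M + M} M - 3}{2} = - \frac{\frac{M + \frac{1}{2 M}}{2 M} M - 3}{2} = - \frac{\left(\frac{M}{2} + \frac{1}{4 M}\right) - 3}{2} = - \frac{-3 + \frac{M}{2} + \frac{1}{4 M}}{2} = \frac{3}{2} - \frac{M}{4} - \frac{1}{8 M}$)
$w{\left(5 \right)} m \left(-41\right) = \left(\frac{3}{2} - \frac{5}{4} - \frac{1}{8 \cdot 5}\right) 38 \left(-41\right) = \left(\frac{3}{2} - \frac{5}{4} - \frac{1}{40}\right) 38 \left(-41\right) = \frac{9}{40} \cdot 38 \left(-41\right) = \frac{171}{20} \left(-41\right) = - \frac{7011}{20}$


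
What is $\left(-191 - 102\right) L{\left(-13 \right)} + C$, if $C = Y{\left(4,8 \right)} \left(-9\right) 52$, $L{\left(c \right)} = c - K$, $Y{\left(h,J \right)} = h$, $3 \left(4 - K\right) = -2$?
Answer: $\frac{9913}{3} \approx 3304.3$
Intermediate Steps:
$K = \frac{14}{3}$ ($K = 4 - - \frac{2}{3} = 4 + \frac{2}{3} = \frac{14}{3} \approx 4.6667$)
$L{\left(c \right)} = - \frac{14}{3} + c$ ($L{\left(c \right)} = c - \frac{14}{3} = - \frac{14}{3} + c$)
$C = -1872$ ($C = 4 \left(-9\right) 52 = \left(-36\right) 52 = -1872$)
$\left(-191 - 102\right) L{\left(-13 \right)} + C = \left(-191 - 102\right) \left(- \frac{14}{3} - 13\right) - 1872 = \left(-293\right) \left(- \frac{53}{3}\right) - 1872 = \frac{15529}{3} - 1872 = \frac{9913}{3}$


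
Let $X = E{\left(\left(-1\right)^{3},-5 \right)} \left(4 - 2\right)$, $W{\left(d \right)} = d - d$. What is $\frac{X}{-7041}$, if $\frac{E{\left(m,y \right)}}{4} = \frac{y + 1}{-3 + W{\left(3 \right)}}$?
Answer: $- \frac{32}{21123} \approx -0.0015149$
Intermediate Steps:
$W{\left(d \right)} = 0$
$E{\left(m,y \right)} = - \frac{4}{3} - \frac{4 y}{3}$ ($E{\left(m,y \right)} = 4 \frac{y + 1}{-3 + 0} = 4 \frac{1 + y}{-3} = 4 \left(1 + y\right) \left(- \frac{1}{3}\right) = 4 \left(- \frac{1}{3} - \frac{y}{3}\right) = - \frac{4}{3} - \frac{4 y}{3}$)
$X = \frac{32}{3}$ ($X = \left(- \frac{4}{3} - - \frac{20}{3}\right) \left(4 - 2\right) = \left(- \frac{4}{3} + \frac{20}{3}\right) 2 = \frac{16}{3} \cdot 2 = \frac{32}{3} \approx 10.667$)
$\frac{X}{-7041} = \frac{32}{3 \left(-7041\right)} = \frac{32}{3} \left(- \frac{1}{7041}\right) = - \frac{32}{21123}$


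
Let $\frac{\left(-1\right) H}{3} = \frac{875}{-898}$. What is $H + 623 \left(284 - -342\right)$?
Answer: $\frac{350220829}{898} \approx 3.9 \cdot 10^{5}$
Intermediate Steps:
$H = \frac{2625}{898}$ ($H = - 3 \frac{875}{-898} = - 3 \cdot 875 \left(- \frac{1}{898}\right) = \left(-3\right) \left(- \frac{875}{898}\right) = \frac{2625}{898} \approx 2.9232$)
$H + 623 \left(284 - -342\right) = \frac{2625}{898} + 623 \left(284 - -342\right) = \frac{2625}{898} + 623 \left(284 + 342\right) = \frac{2625}{898} + 623 \cdot 626 = \frac{2625}{898} + 389998 = \frac{350220829}{898}$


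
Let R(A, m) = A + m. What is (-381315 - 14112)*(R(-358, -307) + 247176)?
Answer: -97477105197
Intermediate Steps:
(-381315 - 14112)*(R(-358, -307) + 247176) = (-381315 - 14112)*((-358 - 307) + 247176) = -395427*(-665 + 247176) = -395427*246511 = -97477105197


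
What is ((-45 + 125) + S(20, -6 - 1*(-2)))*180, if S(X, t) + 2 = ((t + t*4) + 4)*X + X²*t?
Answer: -331560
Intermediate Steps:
S(X, t) = -2 + X*(4 + 5*t) + t*X² (S(X, t) = -2 + (((t + t*4) + 4)*X + X²*t) = -2 + (((t + 4*t) + 4)*X + t*X²) = -2 + ((5*t + 4)*X + t*X²) = -2 + ((4 + 5*t)*X + t*X²) = -2 + (X*(4 + 5*t) + t*X²) = -2 + X*(4 + 5*t) + t*X²)
((-45 + 125) + S(20, -6 - 1*(-2)))*180 = ((-45 + 125) + (-2 + 4*20 + (-6 - 1*(-2))*20² + 5*20*(-6 - 1*(-2))))*180 = (80 + (-2 + 80 + (-6 + 2)*400 + 5*20*(-6 + 2)))*180 = (80 + (-2 + 80 - 4*400 + 5*20*(-4)))*180 = (80 + (-2 + 80 - 1600 - 400))*180 = (80 - 1922)*180 = -1842*180 = -331560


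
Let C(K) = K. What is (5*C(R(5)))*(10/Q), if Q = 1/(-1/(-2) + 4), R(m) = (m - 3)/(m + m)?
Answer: 45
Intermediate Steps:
R(m) = (-3 + m)/(2*m) (R(m) = (-3 + m)/((2*m)) = (-3 + m)*(1/(2*m)) = (-3 + m)/(2*m))
Q = 2/9 (Q = 1/(-1*(-½) + 4) = 1/(½ + 4) = 1/(9/2) = 2/9 ≈ 0.22222)
(5*C(R(5)))*(10/Q) = (5*((½)*(-3 + 5)/5))*(10/(2/9)) = (5*((½)*(⅕)*2))*(10*(9/2)) = (5*(⅕))*45 = 1*45 = 45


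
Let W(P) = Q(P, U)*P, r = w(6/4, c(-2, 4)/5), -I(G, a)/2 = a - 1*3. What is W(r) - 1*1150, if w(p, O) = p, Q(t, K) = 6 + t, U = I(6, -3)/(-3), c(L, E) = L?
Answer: -4555/4 ≈ -1138.8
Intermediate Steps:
I(G, a) = 6 - 2*a (I(G, a) = -2*(a - 1*3) = -2*(a - 3) = -2*(-3 + a) = 6 - 2*a)
U = -4 (U = (6 - 2*(-3))/(-3) = (6 + 6)*(-⅓) = 12*(-⅓) = -4)
r = 3/2 (r = 6/4 = 6*(¼) = 3/2 ≈ 1.5000)
W(P) = P*(6 + P) (W(P) = (6 + P)*P = P*(6 + P))
W(r) - 1*1150 = 3*(6 + 3/2)/2 - 1*1150 = (3/2)*(15/2) - 1150 = 45/4 - 1150 = -4555/4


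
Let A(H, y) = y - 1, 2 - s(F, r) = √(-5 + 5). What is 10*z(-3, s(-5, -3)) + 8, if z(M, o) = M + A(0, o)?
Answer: -12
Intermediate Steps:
s(F, r) = 2 (s(F, r) = 2 - √(-5 + 5) = 2 - √0 = 2 - 1*0 = 2 + 0 = 2)
A(H, y) = -1 + y
z(M, o) = -1 + M + o (z(M, o) = M + (-1 + o) = -1 + M + o)
10*z(-3, s(-5, -3)) + 8 = 10*(-1 - 3 + 2) + 8 = 10*(-2) + 8 = -20 + 8 = -12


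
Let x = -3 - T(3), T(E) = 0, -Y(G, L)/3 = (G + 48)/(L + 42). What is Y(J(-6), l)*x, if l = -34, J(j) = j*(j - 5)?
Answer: 513/4 ≈ 128.25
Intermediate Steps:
J(j) = j*(-5 + j)
Y(G, L) = -3*(48 + G)/(42 + L) (Y(G, L) = -3*(G + 48)/(L + 42) = -3*(48 + G)/(42 + L))
x = -3 (x = -3 - 1*0 = -3 + 0 = -3)
Y(J(-6), l)*x = (3*(-48 - (-6)*(-5 - 6))/(42 - 34))*(-3) = (3*(-48 - (-6)*(-11))/8)*(-3) = (3*(⅛)*(-48 - 1*66))*(-3) = (3*(⅛)*(-48 - 66))*(-3) = (3*(⅛)*(-114))*(-3) = -171/4*(-3) = 513/4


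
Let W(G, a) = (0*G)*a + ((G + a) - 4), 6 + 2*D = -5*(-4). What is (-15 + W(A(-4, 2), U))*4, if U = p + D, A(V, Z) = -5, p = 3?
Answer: -56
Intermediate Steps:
D = 7 (D = -3 + (-5*(-4))/2 = -3 + (1/2)*20 = -3 + 10 = 7)
U = 10 (U = 3 + 7 = 10)
W(G, a) = -4 + G + a (W(G, a) = 0*a + (-4 + G + a) = 0 + (-4 + G + a) = -4 + G + a)
(-15 + W(A(-4, 2), U))*4 = (-15 + (-4 - 5 + 10))*4 = (-15 + 1)*4 = -14*4 = -56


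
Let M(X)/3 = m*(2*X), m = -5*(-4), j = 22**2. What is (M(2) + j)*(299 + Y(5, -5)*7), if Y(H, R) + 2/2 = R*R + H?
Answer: 363448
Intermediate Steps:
j = 484
m = 20
Y(H, R) = -1 + H + R**2 (Y(H, R) = -1 + (R*R + H) = -1 + (R**2 + H) = -1 + (H + R**2) = -1 + H + R**2)
M(X) = 120*X (M(X) = 3*(20*(2*X)) = 3*(40*X) = 120*X)
(M(2) + j)*(299 + Y(5, -5)*7) = (120*2 + 484)*(299 + (-1 + 5 + (-5)**2)*7) = (240 + 484)*(299 + (-1 + 5 + 25)*7) = 724*(299 + 29*7) = 724*(299 + 203) = 724*502 = 363448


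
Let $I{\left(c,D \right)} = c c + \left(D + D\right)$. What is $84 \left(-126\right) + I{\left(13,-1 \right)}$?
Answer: $-10417$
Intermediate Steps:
$I{\left(c,D \right)} = c^{2} + 2 D$
$84 \left(-126\right) + I{\left(13,-1 \right)} = 84 \left(-126\right) + \left(13^{2} + 2 \left(-1\right)\right) = -10584 + \left(169 - 2\right) = -10584 + 167 = -10417$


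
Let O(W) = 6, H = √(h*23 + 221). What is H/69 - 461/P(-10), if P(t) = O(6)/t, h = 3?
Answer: 2305/3 + √290/69 ≈ 768.58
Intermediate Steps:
H = √290 (H = √(3*23 + 221) = √(69 + 221) = √290 ≈ 17.029)
P(t) = 6/t
H/69 - 461/P(-10) = √290/69 - 461/(6/(-10)) = √290*(1/69) - 461/(6*(-⅒)) = √290/69 - 461/(-⅗) = √290/69 - 461*(-5/3) = √290/69 + 2305/3 = 2305/3 + √290/69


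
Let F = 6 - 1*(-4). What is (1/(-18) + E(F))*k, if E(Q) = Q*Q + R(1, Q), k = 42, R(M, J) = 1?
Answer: 12719/3 ≈ 4239.7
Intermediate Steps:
F = 10 (F = 6 + 4 = 10)
E(Q) = 1 + Q² (E(Q) = Q*Q + 1 = Q² + 1 = 1 + Q²)
(1/(-18) + E(F))*k = (1/(-18) + (1 + 10²))*42 = (-1/18 + (1 + 100))*42 = (-1/18 + 101)*42 = (1817/18)*42 = 12719/3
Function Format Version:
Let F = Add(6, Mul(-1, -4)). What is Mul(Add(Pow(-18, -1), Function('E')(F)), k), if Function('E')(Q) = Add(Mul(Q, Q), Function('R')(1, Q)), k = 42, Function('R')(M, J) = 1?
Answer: Rational(12719, 3) ≈ 4239.7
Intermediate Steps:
F = 10 (F = Add(6, 4) = 10)
Function('E')(Q) = Add(1, Pow(Q, 2)) (Function('E')(Q) = Add(Mul(Q, Q), 1) = Add(Pow(Q, 2), 1) = Add(1, Pow(Q, 2)))
Mul(Add(Pow(-18, -1), Function('E')(F)), k) = Mul(Add(Pow(-18, -1), Add(1, Pow(10, 2))), 42) = Mul(Add(Rational(-1, 18), Add(1, 100)), 42) = Mul(Add(Rational(-1, 18), 101), 42) = Mul(Rational(1817, 18), 42) = Rational(12719, 3)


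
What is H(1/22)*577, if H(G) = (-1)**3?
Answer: -577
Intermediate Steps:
H(G) = -1
H(1/22)*577 = -1*577 = -577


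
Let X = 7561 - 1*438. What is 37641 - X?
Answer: 30518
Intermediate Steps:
X = 7123 (X = 7561 - 438 = 7123)
37641 - X = 37641 - 1*7123 = 37641 - 7123 = 30518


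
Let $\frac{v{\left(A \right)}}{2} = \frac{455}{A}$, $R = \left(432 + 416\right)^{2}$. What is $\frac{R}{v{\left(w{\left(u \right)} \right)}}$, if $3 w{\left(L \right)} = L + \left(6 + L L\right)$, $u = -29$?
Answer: $\frac{294113536}{1365} \approx 2.1547 \cdot 10^{5}$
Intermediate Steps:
$R = 719104$ ($R = 848^{2} = 719104$)
$w{\left(L \right)} = 2 + \frac{L}{3} + \frac{L^{2}}{3}$ ($w{\left(L \right)} = \frac{L + \left(6 + L L\right)}{3} = \frac{L + \left(6 + L^{2}\right)}{3} = \frac{6 + L + L^{2}}{3} = 2 + \frac{L}{3} + \frac{L^{2}}{3}$)
$v{\left(A \right)} = \frac{910}{A}$ ($v{\left(A \right)} = 2 \frac{455}{A} = \frac{910}{A}$)
$\frac{R}{v{\left(w{\left(u \right)} \right)}} = \frac{719104}{910 \frac{1}{2 + \frac{1}{3} \left(-29\right) + \frac{\left(-29\right)^{2}}{3}}} = \frac{719104}{910 \frac{1}{2 - \frac{29}{3} + \frac{1}{3} \cdot 841}} = \frac{719104}{910 \frac{1}{2 - \frac{29}{3} + \frac{841}{3}}} = \frac{719104}{910 \frac{1}{\frac{818}{3}}} = \frac{719104}{910 \cdot \frac{3}{818}} = \frac{719104}{\frac{1365}{409}} = 719104 \cdot \frac{409}{1365} = \frac{294113536}{1365}$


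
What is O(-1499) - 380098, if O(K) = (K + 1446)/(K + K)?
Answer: -1139533751/2998 ≈ -3.8010e+5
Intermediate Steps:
O(K) = (1446 + K)/(2*K) (O(K) = (1446 + K)/((2*K)) = (1446 + K)*(1/(2*K)) = (1446 + K)/(2*K))
O(-1499) - 380098 = (1/2)*(1446 - 1499)/(-1499) - 380098 = (1/2)*(-1/1499)*(-53) - 380098 = 53/2998 - 380098 = -1139533751/2998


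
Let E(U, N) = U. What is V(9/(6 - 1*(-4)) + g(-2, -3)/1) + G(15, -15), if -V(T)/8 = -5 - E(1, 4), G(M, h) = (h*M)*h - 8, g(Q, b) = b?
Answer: 3415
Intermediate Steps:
G(M, h) = -8 + M*h² (G(M, h) = (M*h)*h - 8 = M*h² - 8 = -8 + M*h²)
V(T) = 48 (V(T) = -8*(-5 - 1*1) = -8*(-5 - 1) = -8*(-6) = 48)
V(9/(6 - 1*(-4)) + g(-2, -3)/1) + G(15, -15) = 48 + (-8 + 15*(-15)²) = 48 + (-8 + 15*225) = 48 + (-8 + 3375) = 48 + 3367 = 3415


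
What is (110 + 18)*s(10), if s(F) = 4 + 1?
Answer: 640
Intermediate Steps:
s(F) = 5
(110 + 18)*s(10) = (110 + 18)*5 = 128*5 = 640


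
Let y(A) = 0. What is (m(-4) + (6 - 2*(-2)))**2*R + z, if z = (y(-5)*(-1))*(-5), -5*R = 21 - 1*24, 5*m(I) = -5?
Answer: 243/5 ≈ 48.600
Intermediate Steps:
m(I) = -1 (m(I) = (1/5)*(-5) = -1)
R = 3/5 (R = -(21 - 1*24)/5 = -(21 - 24)/5 = -1/5*(-3) = 3/5 ≈ 0.60000)
z = 0 (z = (0*(-1))*(-5) = 0*(-5) = 0)
(m(-4) + (6 - 2*(-2)))**2*R + z = (-1 + (6 - 2*(-2)))**2*(3/5) + 0 = (-1 + (6 + 4))**2*(3/5) + 0 = (-1 + 10)**2*(3/5) + 0 = 9**2*(3/5) + 0 = 81*(3/5) + 0 = 243/5 + 0 = 243/5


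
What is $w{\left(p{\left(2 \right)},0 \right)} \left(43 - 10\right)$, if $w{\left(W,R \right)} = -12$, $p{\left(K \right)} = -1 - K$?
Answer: $-396$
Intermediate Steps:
$w{\left(p{\left(2 \right)},0 \right)} \left(43 - 10\right) = - 12 \left(43 - 10\right) = \left(-12\right) 33 = -396$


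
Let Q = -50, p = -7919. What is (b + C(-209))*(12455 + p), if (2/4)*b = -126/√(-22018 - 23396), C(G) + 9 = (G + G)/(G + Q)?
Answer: -1239624/37 + 63504*I*√6/29 ≈ -33503.0 + 5363.9*I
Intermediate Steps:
C(G) = -9 + 2*G/(-50 + G) (C(G) = -9 + (G + G)/(G - 50) = -9 + (2*G)/(-50 + G) = -9 + 2*G/(-50 + G))
b = 14*I*√6/29 (b = 2*(-126/√(-22018 - 23396)) = 2*(-126*(-I*√6/522)) = 2*(-(-7)*I*√6/29) = 2*(7*I*√6/29) = 14*I*√6/29 ≈ 1.1825*I)
(b + C(-209))*(12455 + p) = (14*I*√6/29 + (450 - 7*(-209))/(-50 - 209))*(12455 - 7919) = (14*I*√6/29 + (450 + 1463)/(-259))*4536 = (14*I*√6/29 - 1/259*1913)*4536 = (14*I*√6/29 - 1913/259)*4536 = (-1913/259 + 14*I*√6/29)*4536 = -1239624/37 + 63504*I*√6/29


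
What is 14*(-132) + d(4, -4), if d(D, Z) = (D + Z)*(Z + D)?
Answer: -1848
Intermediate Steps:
d(D, Z) = (D + Z)² (d(D, Z) = (D + Z)*(D + Z) = (D + Z)²)
14*(-132) + d(4, -4) = 14*(-132) + (4 - 4)² = -1848 + 0² = -1848 + 0 = -1848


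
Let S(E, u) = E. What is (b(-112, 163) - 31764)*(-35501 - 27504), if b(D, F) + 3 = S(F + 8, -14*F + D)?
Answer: 1990705980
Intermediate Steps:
b(D, F) = 5 + F (b(D, F) = -3 + (F + 8) = -3 + (8 + F) = 5 + F)
(b(-112, 163) - 31764)*(-35501 - 27504) = ((5 + 163) - 31764)*(-35501 - 27504) = (168 - 31764)*(-63005) = -31596*(-63005) = 1990705980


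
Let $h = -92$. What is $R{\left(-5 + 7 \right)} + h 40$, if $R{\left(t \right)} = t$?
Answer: $-3678$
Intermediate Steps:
$R{\left(-5 + 7 \right)} + h 40 = \left(-5 + 7\right) - 3680 = 2 - 3680 = -3678$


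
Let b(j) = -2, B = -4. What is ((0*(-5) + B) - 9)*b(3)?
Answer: 26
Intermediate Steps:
((0*(-5) + B) - 9)*b(3) = ((0*(-5) - 4) - 9)*(-2) = ((0 - 4) - 9)*(-2) = (-4 - 9)*(-2) = -13*(-2) = 26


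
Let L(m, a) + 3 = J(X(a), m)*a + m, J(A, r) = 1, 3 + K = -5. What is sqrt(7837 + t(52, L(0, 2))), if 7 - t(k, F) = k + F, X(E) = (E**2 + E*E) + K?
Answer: sqrt(7793) ≈ 88.278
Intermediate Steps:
K = -8 (K = -3 - 5 = -8)
X(E) = -8 + 2*E**2 (X(E) = (E**2 + E*E) - 8 = (E**2 + E**2) - 8 = 2*E**2 - 8 = -8 + 2*E**2)
L(m, a) = -3 + a + m (L(m, a) = -3 + (1*a + m) = -3 + (a + m) = -3 + a + m)
t(k, F) = 7 - F - k (t(k, F) = 7 - (k + F) = 7 - (F + k) = 7 + (-F - k) = 7 - F - k)
sqrt(7837 + t(52, L(0, 2))) = sqrt(7837 + (7 - (-3 + 2 + 0) - 1*52)) = sqrt(7837 + (7 - 1*(-1) - 52)) = sqrt(7837 + (7 + 1 - 52)) = sqrt(7837 - 44) = sqrt(7793)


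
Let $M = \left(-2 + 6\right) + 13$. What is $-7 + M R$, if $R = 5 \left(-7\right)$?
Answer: $-602$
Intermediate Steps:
$R = -35$
$M = 17$ ($M = 4 + 13 = 17$)
$-7 + M R = -7 + 17 \left(-35\right) = -7 - 595 = -602$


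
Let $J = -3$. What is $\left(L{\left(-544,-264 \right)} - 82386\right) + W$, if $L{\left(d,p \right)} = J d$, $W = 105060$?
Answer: $24306$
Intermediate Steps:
$L{\left(d,p \right)} = - 3 d$
$\left(L{\left(-544,-264 \right)} - 82386\right) + W = \left(\left(-3\right) \left(-544\right) - 82386\right) + 105060 = \left(1632 - 82386\right) + 105060 = -80754 + 105060 = 24306$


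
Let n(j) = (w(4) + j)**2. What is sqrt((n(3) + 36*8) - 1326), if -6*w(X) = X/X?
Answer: I*sqrt(37079)/6 ≈ 32.093*I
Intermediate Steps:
w(X) = -1/6 (w(X) = -X/(6*X) = -1/6*1 = -1/6)
n(j) = (-1/6 + j)**2
sqrt((n(3) + 36*8) - 1326) = sqrt(((-1 + 6*3)**2/36 + 36*8) - 1326) = sqrt(((-1 + 18)**2/36 + 288) - 1326) = sqrt(((1/36)*17**2 + 288) - 1326) = sqrt(((1/36)*289 + 288) - 1326) = sqrt((289/36 + 288) - 1326) = sqrt(10657/36 - 1326) = sqrt(-37079/36) = I*sqrt(37079)/6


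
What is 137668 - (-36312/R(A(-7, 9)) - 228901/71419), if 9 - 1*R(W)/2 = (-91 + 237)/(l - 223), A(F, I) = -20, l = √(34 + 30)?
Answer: 20739886032493/148622939 ≈ 1.3955e+5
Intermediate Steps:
l = 8 (l = √64 = 8)
R(W) = 4162/215 (R(W) = 18 - 2*(-91 + 237)/(8 - 223) = 18 - 292/(-215) = 18 - 292*(-1)/215 = 18 - 2*(-146/215) = 18 + 292/215 = 4162/215)
137668 - (-36312/R(A(-7, 9)) - 228901/71419) = 137668 - (-36312/4162/215 - 228901/71419) = 137668 - (-36312*215/4162 - 228901*1/71419) = 137668 - (-3903540/2081 - 228901/71419) = 137668 - 1*(-279263266241/148622939) = 137668 + 279263266241/148622939 = 20739886032493/148622939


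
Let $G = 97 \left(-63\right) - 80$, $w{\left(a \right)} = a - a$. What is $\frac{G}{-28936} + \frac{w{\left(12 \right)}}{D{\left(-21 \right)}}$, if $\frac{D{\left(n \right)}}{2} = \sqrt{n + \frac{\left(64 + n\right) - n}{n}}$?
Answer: $\frac{6191}{28936} \approx 0.21395$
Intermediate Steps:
$w{\left(a \right)} = 0$
$G = -6191$ ($G = -6111 - 80 = -6191$)
$D{\left(n \right)} = 2 \sqrt{n + \frac{64}{n}}$ ($D{\left(n \right)} = 2 \sqrt{n + \frac{\left(64 + n\right) - n}{n}} = 2 \sqrt{n + \frac{64}{n}}$)
$\frac{G}{-28936} + \frac{w{\left(12 \right)}}{D{\left(-21 \right)}} = - \frac{6191}{-28936} + \frac{0}{2 \sqrt{-21 + \frac{64}{-21}}} = \left(-6191\right) \left(- \frac{1}{28936}\right) + \frac{0}{2 \sqrt{-21 + 64 \left(- \frac{1}{21}\right)}} = \frac{6191}{28936} + \frac{0}{2 \sqrt{-21 - \frac{64}{21}}} = \frac{6191}{28936} + \frac{0}{2 \sqrt{- \frac{505}{21}}} = \frac{6191}{28936} + \frac{0}{2 \frac{i \sqrt{10605}}{21}} = \frac{6191}{28936} + \frac{0}{\frac{2}{21} i \sqrt{10605}} = \frac{6191}{28936} + 0 \left(- \frac{i \sqrt{10605}}{1010}\right) = \frac{6191}{28936} + 0 = \frac{6191}{28936}$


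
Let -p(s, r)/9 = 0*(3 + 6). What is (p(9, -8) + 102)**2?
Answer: 10404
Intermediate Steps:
p(s, r) = 0 (p(s, r) = -0*(3 + 6) = -0*9 = -9*0 = 0)
(p(9, -8) + 102)**2 = (0 + 102)**2 = 102**2 = 10404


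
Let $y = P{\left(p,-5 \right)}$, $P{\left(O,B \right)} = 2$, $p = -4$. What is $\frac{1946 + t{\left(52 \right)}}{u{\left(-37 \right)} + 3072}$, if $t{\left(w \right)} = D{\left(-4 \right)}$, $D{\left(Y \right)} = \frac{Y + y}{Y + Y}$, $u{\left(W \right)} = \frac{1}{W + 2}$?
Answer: $\frac{272475}{430076} \approx 0.63355$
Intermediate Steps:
$u{\left(W \right)} = \frac{1}{2 + W}$
$y = 2$
$D{\left(Y \right)} = \frac{2 + Y}{2 Y}$ ($D{\left(Y \right)} = \frac{Y + 2}{Y + Y} = \frac{2 + Y}{2 Y}$)
$t{\left(w \right)} = \frac{1}{4}$ ($t{\left(w \right)} = \frac{2 - 4}{2 \left(-4\right)} = \frac{1}{2} \left(- \frac{1}{4}\right) \left(-2\right) = \frac{1}{4}$)
$\frac{1946 + t{\left(52 \right)}}{u{\left(-37 \right)} + 3072} = \frac{1946 + \frac{1}{4}}{\frac{1}{2 - 37} + 3072} = \frac{7785}{4 \left(\frac{1}{-35} + 3072\right)} = \frac{7785}{4 \left(- \frac{1}{35} + 3072\right)} = \frac{7785}{4 \cdot \frac{107519}{35}} = \frac{7785}{4} \cdot \frac{35}{107519} = \frac{272475}{430076}$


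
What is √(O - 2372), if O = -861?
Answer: I*√3233 ≈ 56.859*I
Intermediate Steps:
√(O - 2372) = √(-861 - 2372) = √(-3233) = I*√3233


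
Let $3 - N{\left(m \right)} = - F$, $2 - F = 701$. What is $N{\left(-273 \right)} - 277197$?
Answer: $-277893$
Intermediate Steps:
$F = -699$ ($F = 2 - 701 = -699$)
$N{\left(m \right)} = -696$ ($N{\left(m \right)} = 3 - \left(-1\right) \left(-699\right) = 3 - 699 = -696$)
$N{\left(-273 \right)} - 277197 = -696 - 277197 = -277893$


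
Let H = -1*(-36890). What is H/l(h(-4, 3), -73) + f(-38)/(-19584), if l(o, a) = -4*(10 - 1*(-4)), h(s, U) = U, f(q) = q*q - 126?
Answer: -6451139/9792 ≈ -658.82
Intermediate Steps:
H = 36890
f(q) = -126 + q² (f(q) = q² - 126 = -126 + q²)
l(o, a) = -56 (l(o, a) = -4*(10 + 4) = -4*14 = -56)
H/l(h(-4, 3), -73) + f(-38)/(-19584) = 36890/(-56) + (-126 + (-38)²)/(-19584) = 36890*(-1/56) + (-126 + 1444)*(-1/19584) = -2635/4 + 1318*(-1/19584) = -2635/4 - 659/9792 = -6451139/9792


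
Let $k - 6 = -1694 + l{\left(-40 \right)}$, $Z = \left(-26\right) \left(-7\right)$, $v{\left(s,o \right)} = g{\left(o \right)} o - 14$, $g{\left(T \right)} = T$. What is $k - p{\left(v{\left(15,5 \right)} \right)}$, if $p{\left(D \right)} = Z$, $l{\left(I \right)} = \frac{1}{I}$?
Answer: $- \frac{74801}{40} \approx -1870.0$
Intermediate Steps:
$v{\left(s,o \right)} = -14 + o^{2}$ ($v{\left(s,o \right)} = o o - 14 = o^{2} - 14 = -14 + o^{2}$)
$Z = 182$
$p{\left(D \right)} = 182$
$k = - \frac{67521}{40}$ ($k = 6 - \left(1694 - \frac{1}{-40}\right) = 6 - \frac{67761}{40} = - \frac{67521}{40} \approx -1688.0$)
$k - p{\left(v{\left(15,5 \right)} \right)} = - \frac{67521}{40} - 182 = - \frac{74801}{40}$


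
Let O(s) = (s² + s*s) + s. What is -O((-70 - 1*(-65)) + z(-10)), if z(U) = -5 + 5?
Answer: -45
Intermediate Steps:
z(U) = 0
O(s) = s + 2*s² (O(s) = (s² + s²) + s = 2*s² + s = s + 2*s²)
-O((-70 - 1*(-65)) + z(-10)) = -((-70 - 1*(-65)) + 0)*(1 + 2*((-70 - 1*(-65)) + 0)) = -((-70 + 65) + 0)*(1 + 2*((-70 + 65) + 0)) = -(-5 + 0)*(1 + 2*(-5 + 0)) = -(-5)*(1 + 2*(-5)) = -(-5)*(1 - 10) = -(-5)*(-9) = -1*45 = -45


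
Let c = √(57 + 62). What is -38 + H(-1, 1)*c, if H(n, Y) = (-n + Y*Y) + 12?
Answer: -38 + 14*√119 ≈ 114.72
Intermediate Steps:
c = √119 ≈ 10.909
H(n, Y) = 12 + Y² - n (H(n, Y) = (-n + Y²) + 12 = (Y² - n) + 12 = 12 + Y² - n)
-38 + H(-1, 1)*c = -38 + (12 + 1² - 1*(-1))*√119 = -38 + (12 + 1 + 1)*√119 = -38 + 14*√119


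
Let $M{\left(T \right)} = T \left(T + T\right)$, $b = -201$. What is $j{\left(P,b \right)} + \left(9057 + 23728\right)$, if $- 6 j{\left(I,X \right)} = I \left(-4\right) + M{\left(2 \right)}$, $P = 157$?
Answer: $\frac{98665}{3} \approx 32888.0$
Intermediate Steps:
$M{\left(T \right)} = 2 T^{2}$ ($M{\left(T \right)} = T 2 T = 2 T^{2}$)
$j{\left(I,X \right)} = - \frac{4}{3} + \frac{2 I}{3}$ ($j{\left(I,X \right)} = - \frac{I \left(-4\right) + 2 \cdot 2^{2}}{6} = - \frac{- 4 I + 2 \cdot 4}{6} = - \frac{- 4 I + 8}{6} = - \frac{8 - 4 I}{6} = - \frac{4}{3} + \frac{2 I}{3}$)
$j{\left(P,b \right)} + \left(9057 + 23728\right) = \left(- \frac{4}{3} + \frac{2}{3} \cdot 157\right) + \left(9057 + 23728\right) = \left(- \frac{4}{3} + \frac{314}{3}\right) + 32785 = \frac{310}{3} + 32785 = \frac{98665}{3}$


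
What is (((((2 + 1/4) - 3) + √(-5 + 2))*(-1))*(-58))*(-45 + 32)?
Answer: 1131/2 - 754*I*√3 ≈ 565.5 - 1306.0*I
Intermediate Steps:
(((((2 + 1/4) - 3) + √(-5 + 2))*(-1))*(-58))*(-45 + 32) = (((((2 + ¼) - 3) + √(-3))*(-1))*(-58))*(-13) = ((((9/4 - 3) + I*√3)*(-1))*(-58))*(-13) = (((-¾ + I*√3)*(-1))*(-58))*(-13) = ((¾ - I*√3)*(-58))*(-13) = (-87/2 + 58*I*√3)*(-13) = 1131/2 - 754*I*√3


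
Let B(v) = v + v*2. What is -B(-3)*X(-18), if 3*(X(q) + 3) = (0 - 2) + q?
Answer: -87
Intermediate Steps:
X(q) = -11/3 + q/3 (X(q) = -3 + ((0 - 2) + q)/3 = -3 + (-2 + q)/3 = -3 + (-⅔ + q/3) = -11/3 + q/3)
B(v) = 3*v (B(v) = v + 2*v = 3*v)
-B(-3)*X(-18) = -3*(-3)*(-11/3 + (⅓)*(-18)) = -(-9)*(-11/3 - 6) = -(-9)*(-29)/3 = -1*87 = -87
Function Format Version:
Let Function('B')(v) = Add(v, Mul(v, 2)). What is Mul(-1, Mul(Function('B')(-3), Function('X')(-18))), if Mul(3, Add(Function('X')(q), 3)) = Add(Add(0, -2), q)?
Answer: -87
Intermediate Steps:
Function('X')(q) = Add(Rational(-11, 3), Mul(Rational(1, 3), q)) (Function('X')(q) = Add(-3, Mul(Rational(1, 3), Add(Add(0, -2), q))) = Add(-3, Mul(Rational(1, 3), Add(-2, q))) = Add(-3, Add(Rational(-2, 3), Mul(Rational(1, 3), q))) = Add(Rational(-11, 3), Mul(Rational(1, 3), q)))
Function('B')(v) = Mul(3, v) (Function('B')(v) = Add(v, Mul(2, v)) = Mul(3, v))
Mul(-1, Mul(Function('B')(-3), Function('X')(-18))) = Mul(-1, Mul(Mul(3, -3), Add(Rational(-11, 3), Mul(Rational(1, 3), -18)))) = Mul(-1, Mul(-9, Add(Rational(-11, 3), -6))) = Mul(-1, Mul(-9, Rational(-29, 3))) = Mul(-1, 87) = -87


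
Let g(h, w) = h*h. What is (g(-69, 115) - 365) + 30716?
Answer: 35112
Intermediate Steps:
g(h, w) = h**2
(g(-69, 115) - 365) + 30716 = ((-69)**2 - 365) + 30716 = (4761 - 365) + 30716 = 4396 + 30716 = 35112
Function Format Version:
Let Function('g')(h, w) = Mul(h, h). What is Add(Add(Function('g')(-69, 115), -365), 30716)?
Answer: 35112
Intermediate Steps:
Function('g')(h, w) = Pow(h, 2)
Add(Add(Function('g')(-69, 115), -365), 30716) = Add(Add(Pow(-69, 2), -365), 30716) = Add(Add(4761, -365), 30716) = Add(4396, 30716) = 35112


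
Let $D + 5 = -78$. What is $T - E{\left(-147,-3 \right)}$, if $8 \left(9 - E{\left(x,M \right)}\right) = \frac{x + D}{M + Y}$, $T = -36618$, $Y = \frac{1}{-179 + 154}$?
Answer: $- \frac{11131733}{304} \approx -36618.0$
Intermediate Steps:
$Y = - \frac{1}{25}$ ($Y = \frac{1}{-25} = - \frac{1}{25} \approx -0.04$)
$D = -83$ ($D = -5 - 78 = -83$)
$E{\left(x,M \right)} = 9 - \frac{-83 + x}{8 \left(- \frac{1}{25} + M\right)}$ ($E{\left(x,M \right)} = 9 - \frac{\left(x - 83\right) \frac{1}{M - \frac{1}{25}}}{8} = 9 - \frac{\left(-83 + x\right) \frac{1}{- \frac{1}{25} + M}}{8} = 9 - \frac{\frac{1}{- \frac{1}{25} + M} \left(-83 + x\right)}{8} = 9 - \frac{-83 + x}{8 \left(- \frac{1}{25} + M\right)}$)
$T - E{\left(-147,-3 \right)} = -36618 - \frac{2003 - -3675 + 1800 \left(-3\right)}{8 \left(-1 + 25 \left(-3\right)\right)} = -36618 - \frac{2003 + 3675 - 5400}{8 \left(-1 - 75\right)} = -36618 - \frac{1}{8} \frac{1}{-76} \cdot 278 = -36618 - \frac{1}{8} \left(- \frac{1}{76}\right) 278 = -36618 - - \frac{139}{304} = -36618 + \frac{139}{304} = - \frac{11131733}{304}$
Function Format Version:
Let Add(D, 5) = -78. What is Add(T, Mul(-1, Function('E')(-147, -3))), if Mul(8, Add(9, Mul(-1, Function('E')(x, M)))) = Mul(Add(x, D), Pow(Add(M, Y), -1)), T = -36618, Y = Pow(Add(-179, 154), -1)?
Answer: Rational(-11131733, 304) ≈ -36618.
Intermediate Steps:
Y = Rational(-1, 25) (Y = Pow(-25, -1) = Rational(-1, 25) ≈ -0.040000)
D = -83 (D = Add(-5, -78) = -83)
Function('E')(x, M) = Add(9, Mul(Rational(-1, 8), Pow(Add(Rational(-1, 25), M), -1), Add(-83, x))) (Function('E')(x, M) = Add(9, Mul(Rational(-1, 8), Mul(Add(x, -83), Pow(Add(M, Rational(-1, 25)), -1)))) = Add(9, Mul(Rational(-1, 8), Mul(Add(-83, x), Pow(Add(Rational(-1, 25), M), -1)))) = Add(9, Mul(Rational(-1, 8), Mul(Pow(Add(Rational(-1, 25), M), -1), Add(-83, x)))) = Add(9, Mul(Rational(-1, 8), Pow(Add(Rational(-1, 25), M), -1), Add(-83, x))))
Add(T, Mul(-1, Function('E')(-147, -3))) = Add(-36618, Mul(-1, Mul(Rational(1, 8), Pow(Add(-1, Mul(25, -3)), -1), Add(2003, Mul(-25, -147), Mul(1800, -3))))) = Add(-36618, Mul(-1, Mul(Rational(1, 8), Pow(Add(-1, -75), -1), Add(2003, 3675, -5400)))) = Add(-36618, Mul(-1, Mul(Rational(1, 8), Pow(-76, -1), 278))) = Add(-36618, Mul(-1, Mul(Rational(1, 8), Rational(-1, 76), 278))) = Add(-36618, Mul(-1, Rational(-139, 304))) = Add(-36618, Rational(139, 304)) = Rational(-11131733, 304)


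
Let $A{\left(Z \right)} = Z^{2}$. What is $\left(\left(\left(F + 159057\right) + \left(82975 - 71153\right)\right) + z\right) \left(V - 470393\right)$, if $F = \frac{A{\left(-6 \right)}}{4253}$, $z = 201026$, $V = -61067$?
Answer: $- \frac{840616660051460}{4253} \approx -1.9765 \cdot 10^{11}$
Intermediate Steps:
$F = \frac{36}{4253}$ ($F = \frac{\left(-6\right)^{2}}{4253} = 36 \cdot \frac{1}{4253} = \frac{36}{4253} \approx 0.0084646$)
$\left(\left(\left(F + 159057\right) + \left(82975 - 71153\right)\right) + z\right) \left(V - 470393\right) = \left(\left(\left(\frac{36}{4253} + 159057\right) + \left(82975 - 71153\right)\right) + 201026\right) \left(-61067 - 470393\right) = \left(\left(\frac{676469457}{4253} + 11822\right) + 201026\right) \left(-531460\right) = \left(\frac{726748423}{4253} + 201026\right) \left(-531460\right) = \frac{1581712001}{4253} \left(-531460\right) = - \frac{840616660051460}{4253}$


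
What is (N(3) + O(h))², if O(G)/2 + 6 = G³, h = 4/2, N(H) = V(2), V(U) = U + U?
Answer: 64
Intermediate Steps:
V(U) = 2*U
N(H) = 4 (N(H) = 2*2 = 4)
h = 2 (h = 4*(½) = 2)
O(G) = -12 + 2*G³
(N(3) + O(h))² = (4 + (-12 + 2*2³))² = (4 + (-12 + 2*8))² = (4 + (-12 + 16))² = (4 + 4)² = 8² = 64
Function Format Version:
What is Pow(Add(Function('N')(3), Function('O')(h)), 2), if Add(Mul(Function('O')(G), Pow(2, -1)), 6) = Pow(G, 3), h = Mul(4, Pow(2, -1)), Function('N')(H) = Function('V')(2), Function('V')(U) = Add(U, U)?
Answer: 64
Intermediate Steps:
Function('V')(U) = Mul(2, U)
Function('N')(H) = 4 (Function('N')(H) = Mul(2, 2) = 4)
h = 2 (h = Mul(4, Rational(1, 2)) = 2)
Function('O')(G) = Add(-12, Mul(2, Pow(G, 3)))
Pow(Add(Function('N')(3), Function('O')(h)), 2) = Pow(Add(4, Add(-12, Mul(2, Pow(2, 3)))), 2) = Pow(Add(4, Add(-12, Mul(2, 8))), 2) = Pow(Add(4, Add(-12, 16)), 2) = Pow(Add(4, 4), 2) = Pow(8, 2) = 64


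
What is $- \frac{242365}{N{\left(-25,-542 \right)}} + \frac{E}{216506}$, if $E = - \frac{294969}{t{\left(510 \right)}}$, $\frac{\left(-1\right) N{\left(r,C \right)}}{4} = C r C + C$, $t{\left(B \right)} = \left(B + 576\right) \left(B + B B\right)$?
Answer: $- \frac{8594433520441714}{1041784095355608185} \approx -0.0082497$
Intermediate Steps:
$t{\left(B \right)} = \left(576 + B\right) \left(B + B^{2}\right)$
$N{\left(r,C \right)} = - 4 C - 4 r C^{2}$ ($N{\left(r,C \right)} = - 4 \left(C r C + C\right) = - 4 \left(r C^{2} + C\right) = - 4 \left(C + r C^{2}\right) = - 4 C - 4 r C^{2}$)
$E = - \frac{98323}{94340820}$ ($E = - \frac{294969}{510 \left(576 + 510^{2} + 577 \cdot 510\right)} = - \frac{294969}{510 \left(576 + 260100 + 294270\right)} = - \frac{294969}{510 \cdot 554946} = - \frac{294969}{283022460} = \left(-294969\right) \frac{1}{283022460} = - \frac{98323}{94340820} \approx -0.0010422$)
$- \frac{242365}{N{\left(-25,-542 \right)}} + \frac{E}{216506} = - \frac{242365}{\left(-4\right) \left(-542\right) \left(1 - -13550\right)} - \frac{98323}{94340820 \cdot 216506} = - \frac{242365}{\left(-4\right) \left(-542\right) \left(1 + 13550\right)} - \frac{98323}{20425353574920} = - \frac{242365}{\left(-4\right) \left(-542\right) 13551} - \frac{98323}{20425353574920} = - \frac{242365}{29378568} - \frac{98323}{20425353574920} = - \frac{8594433520441714}{1041784095355608185}$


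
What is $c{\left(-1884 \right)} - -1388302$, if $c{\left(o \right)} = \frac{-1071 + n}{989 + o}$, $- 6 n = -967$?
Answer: $\frac{7455187199}{5370} \approx 1.3883 \cdot 10^{6}$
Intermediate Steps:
$n = \frac{967}{6}$ ($n = \left(- \frac{1}{6}\right) \left(-967\right) = \frac{967}{6} \approx 161.17$)
$c{\left(o \right)} = - \frac{5459}{6 \left(989 + o\right)}$ ($c{\left(o \right)} = \frac{-1071 + \frac{967}{6}}{989 + o} = - \frac{5459}{6 \left(989 + o\right)}$)
$c{\left(-1884 \right)} - -1388302 = - \frac{5459}{5934 + 6 \left(-1884\right)} - -1388302 = - \frac{5459}{5934 - 11304} + 1388302 = - \frac{5459}{-5370} + 1388302 = \left(-5459\right) \left(- \frac{1}{5370}\right) + 1388302 = \frac{5459}{5370} + 1388302 = \frac{7455187199}{5370}$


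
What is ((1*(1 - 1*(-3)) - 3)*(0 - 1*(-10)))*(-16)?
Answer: -160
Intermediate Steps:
((1*(1 - 1*(-3)) - 3)*(0 - 1*(-10)))*(-16) = ((1*(1 + 3) - 3)*(0 + 10))*(-16) = ((1*4 - 3)*10)*(-16) = ((4 - 3)*10)*(-16) = (1*10)*(-16) = 10*(-16) = -160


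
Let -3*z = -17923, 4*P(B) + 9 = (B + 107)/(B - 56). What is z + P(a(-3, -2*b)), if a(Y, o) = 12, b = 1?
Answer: 3152903/528 ≈ 5971.4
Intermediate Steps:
P(B) = -9/4 + (107 + B)/(4*(-56 + B)) (P(B) = -9/4 + ((B + 107)/(B - 56))/4 = -9/4 + ((107 + B)/(-56 + B))/4 = -9/4 + (107 + B)/(4*(-56 + B)))
z = 17923/3 (z = -1/3*(-17923) = 17923/3 ≈ 5974.3)
z + P(a(-3, -2*b)) = 17923/3 + (611 - 8*12)/(4*(-56 + 12)) = 17923/3 + (1/4)*(611 - 96)/(-44) = 17923/3 + (1/4)*(-1/44)*515 = 17923/3 - 515/176 = 3152903/528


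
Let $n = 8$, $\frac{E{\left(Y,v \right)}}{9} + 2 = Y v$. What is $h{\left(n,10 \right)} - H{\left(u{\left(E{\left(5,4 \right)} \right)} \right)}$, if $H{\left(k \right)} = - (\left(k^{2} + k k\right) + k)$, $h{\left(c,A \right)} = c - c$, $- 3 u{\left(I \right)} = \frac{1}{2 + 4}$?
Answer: $- \frac{4}{81} \approx -0.049383$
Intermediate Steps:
$E{\left(Y,v \right)} = -18 + 9 Y v$
$u{\left(I \right)} = - \frac{1}{18}$ ($u{\left(I \right)} = - \frac{1}{3 \left(2 + 4\right)} = - \frac{1}{3 \cdot 6} = \left(- \frac{1}{3}\right) \frac{1}{6} = - \frac{1}{18}$)
$h{\left(c,A \right)} = 0$
$H{\left(k \right)} = - k - 2 k^{2}$ ($H{\left(k \right)} = - (\left(k^{2} + k^{2}\right) + k) = - (2 k^{2} + k) = - (k + 2 k^{2}) = - k - 2 k^{2}$)
$h{\left(n,10 \right)} - H{\left(u{\left(E{\left(5,4 \right)} \right)} \right)} = 0 - \left(-1\right) \left(- \frac{1}{18}\right) \left(1 + 2 \left(- \frac{1}{18}\right)\right) = 0 - \left(-1\right) \left(- \frac{1}{18}\right) \left(1 - \frac{1}{9}\right) = 0 - \left(-1\right) \left(- \frac{1}{18}\right) \frac{8}{9} = 0 - \frac{4}{81} = - \frac{4}{81}$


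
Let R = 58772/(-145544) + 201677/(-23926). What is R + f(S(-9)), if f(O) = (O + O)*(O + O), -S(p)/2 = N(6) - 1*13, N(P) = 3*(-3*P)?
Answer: 318980780894/4441691 ≈ 71815.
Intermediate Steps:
N(P) = -9*P
S(p) = 134 (S(p) = -2*(-9*6 - 1*13) = -2*(-54 - 13) = -2*(-67) = 134)
f(O) = 4*O² (f(O) = (2*O)*(2*O) = 4*O²)
R = -39233490/4441691 (R = 58772*(-1/145544) + 201677*(-1/23926) = -2099/5198 - 28811/3418 = -39233490/4441691 ≈ -8.8330)
R + f(S(-9)) = -39233490/4441691 + 4*134² = -39233490/4441691 + 4*17956 = -39233490/4441691 + 71824 = 318980780894/4441691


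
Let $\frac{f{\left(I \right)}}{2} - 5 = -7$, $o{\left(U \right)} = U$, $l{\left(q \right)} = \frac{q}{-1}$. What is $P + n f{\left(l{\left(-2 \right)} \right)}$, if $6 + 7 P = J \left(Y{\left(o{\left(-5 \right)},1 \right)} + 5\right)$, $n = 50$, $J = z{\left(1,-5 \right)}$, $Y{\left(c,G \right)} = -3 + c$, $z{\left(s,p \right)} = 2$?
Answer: $- \frac{1412}{7} \approx -201.71$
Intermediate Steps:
$l{\left(q \right)} = - q$ ($l{\left(q \right)} = q \left(-1\right) = - q$)
$J = 2$
$P = - \frac{12}{7}$ ($P = - \frac{6}{7} + \frac{2 \left(\left(-3 - 5\right) + 5\right)}{7} = - \frac{6}{7} + \frac{2 \left(-8 + 5\right)}{7} = - \frac{6}{7} + \frac{2 \left(-3\right)}{7} = - \frac{6}{7} + \frac{1}{7} \left(-6\right) = - \frac{6}{7} - \frac{6}{7} = - \frac{12}{7} \approx -1.7143$)
$f{\left(I \right)} = -4$ ($f{\left(I \right)} = 10 + 2 \left(-7\right) = 10 - 14 = -4$)
$P + n f{\left(l{\left(-2 \right)} \right)} = - \frac{12}{7} + 50 \left(-4\right) = - \frac{12}{7} - 200 = - \frac{1412}{7}$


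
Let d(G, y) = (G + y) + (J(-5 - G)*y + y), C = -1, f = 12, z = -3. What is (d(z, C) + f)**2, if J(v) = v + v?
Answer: 121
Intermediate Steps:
J(v) = 2*v
d(G, y) = G + 2*y + y*(-10 - 2*G) (d(G, y) = (G + y) + ((2*(-5 - G))*y + y) = (G + y) + ((-10 - 2*G)*y + y) = (G + y) + (y*(-10 - 2*G) + y) = (G + y) + (y + y*(-10 - 2*G)) = G + 2*y + y*(-10 - 2*G))
(d(z, C) + f)**2 = ((-3 - 8*(-1) - 2*(-3)*(-1)) + 12)**2 = ((-3 + 8 - 6) + 12)**2 = (-1 + 12)**2 = 11**2 = 121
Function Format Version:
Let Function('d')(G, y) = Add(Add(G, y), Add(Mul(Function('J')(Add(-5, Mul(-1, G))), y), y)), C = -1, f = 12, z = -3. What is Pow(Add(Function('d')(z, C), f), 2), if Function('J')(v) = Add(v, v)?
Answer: 121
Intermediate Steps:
Function('J')(v) = Mul(2, v)
Function('d')(G, y) = Add(G, Mul(2, y), Mul(y, Add(-10, Mul(-2, G)))) (Function('d')(G, y) = Add(Add(G, y), Add(Mul(Mul(2, Add(-5, Mul(-1, G))), y), y)) = Add(Add(G, y), Add(Mul(Add(-10, Mul(-2, G)), y), y)) = Add(Add(G, y), Add(Mul(y, Add(-10, Mul(-2, G))), y)) = Add(Add(G, y), Add(y, Mul(y, Add(-10, Mul(-2, G))))) = Add(G, Mul(2, y), Mul(y, Add(-10, Mul(-2, G)))))
Pow(Add(Function('d')(z, C), f), 2) = Pow(Add(Add(-3, Mul(-8, -1), Mul(-2, -3, -1)), 12), 2) = Pow(Add(Add(-3, 8, -6), 12), 2) = Pow(Add(-1, 12), 2) = Pow(11, 2) = 121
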